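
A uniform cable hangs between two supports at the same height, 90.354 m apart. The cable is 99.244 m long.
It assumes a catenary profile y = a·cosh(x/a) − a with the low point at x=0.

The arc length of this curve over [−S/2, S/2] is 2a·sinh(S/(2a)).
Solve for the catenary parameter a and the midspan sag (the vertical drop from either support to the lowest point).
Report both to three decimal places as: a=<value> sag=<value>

seed: a₀ = √(S³/(24(L−S))) = √(90.354³/(24·8.890)) = 58.798274
iter 1: u=0.768339  f(a)=+2.661e-01  f'(a)=-3.206e-01  a ← 58.798274 − (+2.661e-01/-3.206e-01) = 59.628307
iter 2: u=0.757644  f(a)=+5.740e-03  f'(a)=-3.069e-01  a ← 59.628307 − (+5.740e-03/-3.069e-01) = 59.647009
iter 3: u=0.757406  f(a)=+2.801e-06  f'(a)=-3.066e-01  a ← 59.647009 − (+2.801e-06/-3.066e-01) = 59.647019
iter 4: u=0.757406  f(a)=+6.679e-13  f'(a)=-3.066e-01  a ← 59.647019 − (+6.679e-13/-3.066e-01) = 59.647019
converged: |Δa| < 1e-12 after 4 iterations
sag = a·(cosh(S/(2a)) − 1) = 59.647019·(cosh(0.757406) − 1) = 17.942347
T_max/T_min = cosh(S/(2a)) = 1.300809

a=59.647 sag=17.942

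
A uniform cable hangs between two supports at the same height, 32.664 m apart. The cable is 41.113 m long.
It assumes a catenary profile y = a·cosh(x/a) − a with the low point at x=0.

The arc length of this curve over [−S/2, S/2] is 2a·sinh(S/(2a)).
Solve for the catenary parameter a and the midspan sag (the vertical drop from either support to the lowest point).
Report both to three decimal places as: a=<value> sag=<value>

a=13.591 sag=11.052

seed: a₀ = √(S³/(24(L−S))) = √(32.664³/(24·8.449)) = 13.109791
iter 1: u=1.245786  f(a)=+6.804e-01  f'(a)=-1.500e+00  a ← 13.109791 − (+6.804e-01/-1.500e+00) = 13.563260
iter 2: u=1.204135  f(a)=+3.690e-02  f'(a)=-1.342e+00  a ← 13.563260 − (+3.690e-02/-1.342e+00) = 13.590760
iter 3: u=1.201699  f(a)=+1.223e-04  f'(a)=-1.333e+00  a ← 13.590760 − (+1.223e-04/-1.333e+00) = 13.590852
iter 4: u=1.201691  f(a)=+1.353e-09  f'(a)=-1.333e+00  a ← 13.590852 − (+1.353e-09/-1.333e+00) = 13.590852
iter 5: u=1.201691  f(a)=+7.105e-15  f'(a)=-1.333e+00  a ← 13.590852 − (+7.105e-15/-1.333e+00) = 13.590852
converged: |Δa| < 1e-12 after 5 iterations
sag = a·(cosh(S/(2a)) − 1) = 13.590852·(cosh(1.201691) − 1) = 11.052219
T_max/T_min = cosh(S/(2a)) = 1.813210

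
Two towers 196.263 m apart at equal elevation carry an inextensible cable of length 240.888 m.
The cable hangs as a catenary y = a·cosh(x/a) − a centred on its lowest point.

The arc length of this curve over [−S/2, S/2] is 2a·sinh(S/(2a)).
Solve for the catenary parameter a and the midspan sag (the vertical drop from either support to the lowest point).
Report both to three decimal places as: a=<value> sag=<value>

a=86.743 sag=61.686

seed: a₀ = √(S³/(24(L−S))) = √(196.263³/(24·44.625)) = 84.016177
iter 1: u=1.168007  f(a)=+3.145e+00  f'(a)=-1.214e+00  a ← 84.016177 − (+3.145e+00/-1.214e+00) = 86.605584
iter 2: u=1.133085  f(a)=+1.512e-01  f'(a)=-1.100e+00  a ← 86.605584 − (+1.512e-01/-1.100e+00) = 86.743050
iter 3: u=1.131289  f(a)=+3.889e-04  f'(a)=-1.095e+00  a ← 86.743050 − (+3.889e-04/-1.095e+00) = 86.743406
iter 4: u=1.131285  f(a)=+2.587e-09  f'(a)=-1.095e+00  a ← 86.743406 − (+2.587e-09/-1.095e+00) = 86.743406
iter 5: u=1.131285  f(a)=+2.842e-14  f'(a)=-1.095e+00  a ← 86.743406 − (+2.842e-14/-1.095e+00) = 86.743406
converged: |Δa| < 1e-12 after 5 iterations
sag = a·(cosh(S/(2a)) − 1) = 86.743406·(cosh(1.131285) − 1) = 61.685620
T_max/T_min = cosh(S/(2a)) = 1.711127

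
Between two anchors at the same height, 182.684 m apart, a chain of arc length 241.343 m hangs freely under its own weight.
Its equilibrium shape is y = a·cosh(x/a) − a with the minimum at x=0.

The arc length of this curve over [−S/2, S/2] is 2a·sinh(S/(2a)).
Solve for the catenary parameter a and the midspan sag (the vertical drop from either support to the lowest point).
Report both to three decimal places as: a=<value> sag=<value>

seed: a₀ = √(S³/(24(L−S))) = √(182.684³/(24·58.659)) = 65.807868
iter 1: u=1.388010  f(a)=+5.917e+00  f'(a)=-2.151e+00  a ← 65.807868 − (+5.917e+00/-2.151e+00) = 68.558988
iter 2: u=1.332313  f(a)=+3.913e-01  f'(a)=-1.875e+00  a ← 68.558988 − (+3.913e-01/-1.875e+00) = 68.767681
iter 3: u=1.328269  f(a)=+1.979e-03  f'(a)=-1.856e+00  a ← 68.767681 − (+1.979e-03/-1.856e+00) = 68.768747
iter 4: u=1.328249  f(a)=+5.118e-08  f'(a)=-1.856e+00  a ← 68.768747 − (+5.118e-08/-1.856e+00) = 68.768747
iter 5: u=1.328249  f(a)=-2.842e-14  f'(a)=-1.856e+00  a ← 68.768747 − (-2.842e-14/-1.856e+00) = 68.768747
converged: |Δa| < 1e-12 after 5 iterations
sag = a·(cosh(S/(2a)) − 1) = 68.768747·(cosh(1.328249) − 1) = 70.122403
T_max/T_min = cosh(S/(2a)) = 2.019684

a=68.769 sag=70.122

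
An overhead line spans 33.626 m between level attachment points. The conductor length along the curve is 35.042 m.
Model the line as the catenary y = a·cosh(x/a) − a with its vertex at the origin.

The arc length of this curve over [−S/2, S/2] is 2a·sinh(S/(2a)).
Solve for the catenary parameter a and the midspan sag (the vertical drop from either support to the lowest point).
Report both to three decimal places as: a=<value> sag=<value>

a=33.658 sag=4.287

seed: a₀ = √(S³/(24(L−S))) = √(33.626³/(24·1.416)) = 33.448417
iter 1: u=0.502655  f(a)=+1.800e-02  f'(a)=-8.683e-02  a ← 33.448417 − (+1.800e-02/-8.683e-02) = 33.655686
iter 2: u=0.499559  f(a)=+1.687e-04  f'(a)=-8.521e-02  a ← 33.655686 − (+1.687e-04/-8.521e-02) = 33.657665
iter 3: u=0.499530  f(a)=+1.512e-08  f'(a)=-8.519e-02  a ← 33.657665 − (+1.512e-08/-8.519e-02) = 33.657666
iter 4: u=0.499530  f(a)=-7.105e-15  f'(a)=-8.519e-02  a ← 33.657666 − (-7.105e-15/-8.519e-02) = 33.657666
converged: |Δa| < 1e-12 after 4 iterations
sag = a·(cosh(S/(2a)) − 1) = 33.657666·(cosh(0.499530) − 1) = 4.287346
T_max/T_min = cosh(S/(2a)) = 1.127381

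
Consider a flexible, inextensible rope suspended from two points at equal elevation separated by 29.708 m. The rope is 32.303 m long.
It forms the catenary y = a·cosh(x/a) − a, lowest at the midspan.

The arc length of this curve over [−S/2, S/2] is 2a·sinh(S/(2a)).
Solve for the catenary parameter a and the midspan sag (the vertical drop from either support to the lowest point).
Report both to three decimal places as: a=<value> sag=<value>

seed: a₀ = √(S³/(24(L−S))) = √(29.708³/(24·2.595)) = 20.518038
iter 1: u=0.723948  f(a)=+6.886e-02  f'(a)=-2.665e-01  a ← 20.518038 − (+6.886e-02/-2.665e-01) = 20.776455
iter 2: u=0.714944  f(a)=+1.322e-03  f'(a)=-2.563e-01  a ← 20.776455 − (+1.322e-03/-2.563e-01) = 20.781615
iter 3: u=0.714766  f(a)=+5.090e-07  f'(a)=-2.561e-01  a ← 20.781615 − (+5.090e-07/-2.561e-01) = 20.781617
iter 4: u=0.714766  f(a)=+7.105e-14  f'(a)=-2.561e-01  a ← 20.781617 − (+7.105e-14/-2.561e-01) = 20.781617
converged: |Δa| < 1e-12 after 4 iterations
sag = a·(cosh(S/(2a)) − 1) = 20.781617·(cosh(0.714766) − 1) = 5.538462
T_max/T_min = cosh(S/(2a)) = 1.266508

a=20.782 sag=5.538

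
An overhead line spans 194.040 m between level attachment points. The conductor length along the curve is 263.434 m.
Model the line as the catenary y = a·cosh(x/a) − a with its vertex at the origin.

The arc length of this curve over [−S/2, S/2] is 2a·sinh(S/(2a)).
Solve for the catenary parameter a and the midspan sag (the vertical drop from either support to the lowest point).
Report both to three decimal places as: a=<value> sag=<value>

seed: a₀ = √(S³/(24(L−S))) = √(194.040³/(24·69.394)) = 66.232373
iter 1: u=1.464843  f(a)=+7.837e+00  f'(a)=-2.581e+00  a ← 66.232373 − (+7.837e+00/-2.581e+00) = 69.268862
iter 2: u=1.400629  f(a)=+5.712e-01  f'(a)=-2.217e+00  a ← 69.268862 − (+5.712e-01/-2.217e+00) = 69.526466
iter 3: u=1.395440  f(a)=+3.561e-03  f'(a)=-2.190e+00  a ← 69.526466 − (+3.561e-03/-2.190e+00) = 69.528092
iter 4: u=1.395407  f(a)=+1.403e-07  f'(a)=-2.190e+00  a ← 69.528092 − (+1.403e-07/-2.190e+00) = 69.528092
iter 5: u=1.395407  f(a)=+0.000e+00  f'(a)=-2.190e+00  a ← 69.528092 − (+0.000e+00/-2.190e+00) = 69.528092
converged: |Δa| < 1e-12 after 5 iterations
sag = a·(cosh(S/(2a)) − 1) = 69.528092·(cosh(1.395407) − 1) = 79.413251
T_max/T_min = cosh(S/(2a)) = 2.142175

a=69.528 sag=79.413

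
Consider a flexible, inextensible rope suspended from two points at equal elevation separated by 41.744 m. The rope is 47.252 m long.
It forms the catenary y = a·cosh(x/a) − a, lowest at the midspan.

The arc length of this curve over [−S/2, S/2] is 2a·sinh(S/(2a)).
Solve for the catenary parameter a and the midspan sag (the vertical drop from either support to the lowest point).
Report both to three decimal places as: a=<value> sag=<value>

seed: a₀ = √(S³/(24(L−S))) = √(41.744³/(24·5.508)) = 23.457866
iter 1: u=0.889765  f(a)=+2.222e-01  f'(a)=-5.079e-01  a ← 23.457866 − (+2.222e-01/-5.079e-01) = 23.895365
iter 2: u=0.873475  f(a)=+6.368e-03  f'(a)=-4.791e-01  a ← 23.895365 − (+6.368e-03/-4.791e-01) = 23.908656
iter 3: u=0.872989  f(a)=+5.573e-06  f'(a)=-4.783e-01  a ← 23.908656 − (+5.573e-06/-4.783e-01) = 23.908668
iter 4: u=0.872989  f(a)=+4.285e-12  f'(a)=-4.783e-01  a ← 23.908668 − (+4.285e-12/-4.783e-01) = 23.908668
converged: |Δa| < 1e-12 after 4 iterations
sag = a·(cosh(S/(2a)) − 1) = 23.908668·(cosh(0.872989) − 1) = 9.704013
T_max/T_min = cosh(S/(2a)) = 1.405878

a=23.909 sag=9.704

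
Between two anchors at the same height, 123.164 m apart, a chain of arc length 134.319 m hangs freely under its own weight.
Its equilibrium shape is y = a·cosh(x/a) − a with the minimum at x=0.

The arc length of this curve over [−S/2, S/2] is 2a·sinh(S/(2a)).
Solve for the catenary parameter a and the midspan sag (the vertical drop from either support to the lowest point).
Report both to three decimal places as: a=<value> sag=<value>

seed: a₀ = √(S³/(24(L−S))) = √(123.164³/(24·11.155)) = 83.538230
iter 1: u=0.737171  f(a)=+3.070e-01  f'(a)=-2.819e-01  a ← 83.538230 − (+3.070e-01/-2.819e-01) = 84.627580
iter 2: u=0.727682  f(a)=+6.109e-03  f'(a)=-2.707e-01  a ← 84.627580 − (+6.109e-03/-2.707e-01) = 84.650144
iter 3: u=0.727488  f(a)=+2.527e-06  f'(a)=-2.705e-01  a ← 84.650144 − (+2.527e-06/-2.705e-01) = 84.650153
iter 4: u=0.727488  f(a)=+4.832e-13  f'(a)=-2.705e-01  a ← 84.650153 − (+4.832e-13/-2.705e-01) = 84.650153
converged: |Δa| < 1e-12 after 4 iterations
sag = a·(cosh(S/(2a)) − 1) = 84.650153·(cosh(0.727488) − 1) = 23.405605
T_max/T_min = cosh(S/(2a)) = 1.276498

a=84.650 sag=23.406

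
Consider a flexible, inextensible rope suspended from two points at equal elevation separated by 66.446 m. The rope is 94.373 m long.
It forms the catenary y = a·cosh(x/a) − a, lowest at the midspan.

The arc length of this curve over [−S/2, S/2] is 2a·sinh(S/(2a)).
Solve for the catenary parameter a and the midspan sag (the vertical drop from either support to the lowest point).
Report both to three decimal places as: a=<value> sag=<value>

seed: a₀ = √(S³/(24(L−S))) = √(66.446³/(24·27.927)) = 20.921147
iter 1: u=1.588010  f(a)=+3.740e+00  f'(a)=-3.407e+00  a ← 20.921147 − (+3.740e+00/-3.407e+00) = 22.019121
iter 2: u=1.508825  f(a)=+3.146e-01  f'(a)=-2.855e+00  a ← 22.019121 − (+3.146e-01/-2.855e+00) = 22.129302
iter 3: u=1.501313  f(a)=+2.678e-03  f'(a)=-2.807e+00  a ← 22.129302 − (+2.678e-03/-2.807e+00) = 22.130256
iter 4: u=1.501248  f(a)=+1.976e-07  f'(a)=-2.807e+00  a ← 22.130256 − (+1.976e-07/-2.807e+00) = 22.130256
iter 5: u=1.501248  f(a)=+0.000e+00  f'(a)=-2.807e+00  a ← 22.130256 − (+0.000e+00/-2.807e+00) = 22.130256
converged: |Δa| < 1e-12 after 5 iterations
sag = a·(cosh(S/(2a)) − 1) = 22.130256·(cosh(1.501248) − 1) = 29.988013
T_max/T_min = cosh(S/(2a)) = 2.355069

a=22.130 sag=29.988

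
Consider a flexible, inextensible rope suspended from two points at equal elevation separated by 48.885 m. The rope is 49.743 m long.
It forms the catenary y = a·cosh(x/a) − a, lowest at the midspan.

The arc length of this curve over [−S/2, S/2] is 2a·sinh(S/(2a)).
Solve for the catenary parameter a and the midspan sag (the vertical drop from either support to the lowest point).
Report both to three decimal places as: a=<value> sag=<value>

a=75.518 sag=3.990

seed: a₀ = √(S³/(24(L−S))) = √(48.885³/(24·0.858)) = 75.320668
iter 1: u=0.324513  f(a)=+4.529e-03  f'(a)=-2.302e-02  a ← 75.320668 − (+4.529e-03/-2.302e-02) = 75.517384
iter 2: u=0.323667  f(a)=+1.780e-05  f'(a)=-2.284e-02  a ← 75.517384 − (+1.780e-05/-2.284e-02) = 75.518164
iter 3: u=0.323664  f(a)=+2.776e-10  f'(a)=-2.284e-02  a ← 75.518164 − (+2.776e-10/-2.284e-02) = 75.518164
iter 4: u=0.323664  f(a)=-7.105e-15  f'(a)=-2.284e-02  a ← 75.518164 − (-7.105e-15/-2.284e-02) = 75.518164
converged: |Δa| < 1e-12 after 4 iterations
sag = a·(cosh(S/(2a)) − 1) = 75.518164·(cosh(0.323664) − 1) = 3.990229
T_max/T_min = cosh(S/(2a)) = 1.052838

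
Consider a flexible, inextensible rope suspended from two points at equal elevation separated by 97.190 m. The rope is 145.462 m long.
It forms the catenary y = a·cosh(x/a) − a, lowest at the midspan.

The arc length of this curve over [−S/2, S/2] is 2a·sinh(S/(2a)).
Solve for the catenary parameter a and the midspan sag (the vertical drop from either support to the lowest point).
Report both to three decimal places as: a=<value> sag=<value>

seed: a₀ = √(S³/(24(L−S))) = √(97.190³/(24·48.272)) = 28.150046
iter 1: u=1.726285  f(a)=+7.725e+00  f'(a)=-4.567e+00  a ← 28.150046 − (+7.725e+00/-4.567e+00) = 29.841595
iter 2: u=1.628432  f(a)=+7.511e-01  f'(a)=-3.718e+00  a ← 29.841595 − (+7.511e-01/-3.718e+00) = 30.043591
iter 3: u=1.617483  f(a)=+8.788e-03  f'(a)=-3.632e+00  a ← 30.043591 − (+8.788e-03/-3.632e+00) = 30.046010
iter 4: u=1.617353  f(a)=+1.234e-06  f'(a)=-3.631e+00  a ← 30.046010 − (+1.234e-06/-3.631e+00) = 30.046011
iter 5: u=1.617353  f(a)=+2.842e-14  f'(a)=-3.631e+00  a ← 30.046011 − (+2.842e-14/-3.631e+00) = 30.046011
converged: |Δa| < 1e-12 after 5 iterations
sag = a·(cosh(S/(2a)) − 1) = 30.046011·(cosh(1.617353) − 1) = 48.646817
T_max/T_min = cosh(S/(2a)) = 2.619077

a=30.046 sag=48.647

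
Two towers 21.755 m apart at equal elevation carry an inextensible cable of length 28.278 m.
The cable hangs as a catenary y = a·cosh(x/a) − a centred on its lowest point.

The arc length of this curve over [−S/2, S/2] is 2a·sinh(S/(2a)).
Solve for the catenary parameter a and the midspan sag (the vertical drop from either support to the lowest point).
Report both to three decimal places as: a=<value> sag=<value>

seed: a₀ = √(S³/(24(L−S))) = √(21.755³/(24·6.523)) = 8.109785
iter 1: u=1.341281  f(a)=+6.125e-01  f'(a)=-1.917e+00  a ← 8.109785 − (+6.125e-01/-1.917e+00) = 8.429257
iter 2: u=1.290446  f(a)=+3.805e-02  f'(a)=-1.686e+00  a ← 8.429257 − (+3.805e-02/-1.686e+00) = 8.451830
iter 3: u=1.286999  f(a)=+1.684e-04  f'(a)=-1.671e+00  a ← 8.451830 − (+1.684e-04/-1.671e+00) = 8.451931
iter 4: u=1.286984  f(a)=+3.330e-09  f'(a)=-1.671e+00  a ← 8.451931 − (+3.330e-09/-1.671e+00) = 8.451931
iter 5: u=1.286984  f(a)=-7.105e-15  f'(a)=-1.671e+00  a ← 8.451931 − (-7.105e-15/-1.671e+00) = 8.451931
converged: |Δa| < 1e-12 after 5 iterations
sag = a·(cosh(S/(2a)) − 1) = 8.451931·(cosh(1.286984) − 1) = 8.020666
T_max/T_min = cosh(S/(2a)) = 1.948974

a=8.452 sag=8.021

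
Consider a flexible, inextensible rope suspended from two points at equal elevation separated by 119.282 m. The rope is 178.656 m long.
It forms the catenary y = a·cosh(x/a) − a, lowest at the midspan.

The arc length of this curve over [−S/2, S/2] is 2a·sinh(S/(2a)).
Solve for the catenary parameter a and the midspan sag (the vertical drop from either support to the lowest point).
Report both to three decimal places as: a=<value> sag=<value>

a=36.840 sag=59.786

seed: a₀ = √(S³/(24(L−S))) = √(119.282³/(24·59.374)) = 34.511083
iter 1: u=1.728169  f(a)=+9.524e+00  f'(a)=-4.584e+00  a ← 34.511083 − (+9.524e+00/-4.584e+00) = 36.588476
iter 2: u=1.630049  f(a)=+9.277e-01  f'(a)=-3.731e+00  a ← 36.588476 − (+9.277e-01/-3.731e+00) = 36.837111
iter 3: u=1.619047  f(a)=+1.090e-02  f'(a)=-3.644e+00  a ← 36.837111 − (+1.090e-02/-3.644e+00) = 36.840102
iter 4: u=1.618915  f(a)=+1.544e-06  f'(a)=-3.643e+00  a ← 36.840102 − (+1.544e-06/-3.643e+00) = 36.840103
iter 5: u=1.618915  f(a)=+0.000e+00  f'(a)=-3.643e+00  a ← 36.840103 − (+0.000e+00/-3.643e+00) = 36.840103
converged: |Δa| < 1e-12 after 5 iterations
sag = a·(cosh(S/(2a)) − 1) = 36.840103·(cosh(1.618915) − 1) = 59.786419
T_max/T_min = cosh(S/(2a)) = 2.622862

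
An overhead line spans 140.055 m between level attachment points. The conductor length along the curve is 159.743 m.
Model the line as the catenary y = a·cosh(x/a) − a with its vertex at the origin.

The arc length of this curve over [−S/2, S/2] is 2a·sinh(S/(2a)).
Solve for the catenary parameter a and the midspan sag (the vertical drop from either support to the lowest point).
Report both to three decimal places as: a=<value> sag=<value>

seed: a₀ = √(S³/(24(L−S))) = √(140.055³/(24·19.688)) = 76.250291
iter 1: u=0.918390  f(a)=+8.472e-01  f'(a)=-5.613e-01  a ← 76.250291 − (+8.472e-01/-5.613e-01) = 77.759579
iter 2: u=0.900564  f(a)=+2.581e-02  f'(a)=-5.276e-01  a ← 77.759579 − (+2.581e-02/-5.276e-01) = 77.808496
iter 3: u=0.899998  f(a)=+2.562e-05  f'(a)=-5.265e-01  a ← 77.808496 − (+2.562e-05/-5.265e-01) = 77.808544
iter 4: u=0.899998  f(a)=+2.530e-11  f'(a)=-5.265e-01  a ← 77.808544 − (+2.530e-11/-5.265e-01) = 77.808544
converged: |Δa| < 1e-12 after 4 iterations
sag = a·(cosh(S/(2a)) − 1) = 77.808544·(cosh(0.899998) − 1) = 33.697626
T_max/T_min = cosh(S/(2a)) = 1.433084

a=77.809 sag=33.698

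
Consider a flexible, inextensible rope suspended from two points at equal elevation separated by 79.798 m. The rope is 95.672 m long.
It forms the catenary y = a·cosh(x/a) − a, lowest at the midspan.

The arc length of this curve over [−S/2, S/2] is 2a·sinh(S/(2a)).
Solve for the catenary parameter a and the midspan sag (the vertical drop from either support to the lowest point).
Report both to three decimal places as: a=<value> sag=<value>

a=37.564 sag=23.258

seed: a₀ = √(S³/(24(L−S))) = √(79.798³/(24·15.874)) = 36.520709
iter 1: u=1.092503  f(a)=+9.747e-01  f'(a)=-9.776e-01  a ← 36.520709 − (+9.747e-01/-9.776e-01) = 37.517752
iter 2: u=1.063470  f(a)=+4.134e-02  f'(a)=-8.963e-01  a ← 37.517752 − (+4.134e-02/-8.963e-01) = 37.563878
iter 3: u=1.062164  f(a)=+8.167e-05  f'(a)=-8.927e-01  a ← 37.563878 − (+8.167e-05/-8.927e-01) = 37.563970
iter 4: u=1.062161  f(a)=+3.201e-10  f'(a)=-8.927e-01  a ← 37.563970 − (+3.201e-10/-8.927e-01) = 37.563970
iter 5: u=1.062161  f(a)=+0.000e+00  f'(a)=-8.927e-01  a ← 37.563970 − (+0.000e+00/-8.927e-01) = 37.563970
converged: |Δa| < 1e-12 after 5 iterations
sag = a·(cosh(S/(2a)) − 1) = 37.563970·(cosh(1.062161) − 1) = 23.258187
T_max/T_min = cosh(S/(2a)) = 1.619162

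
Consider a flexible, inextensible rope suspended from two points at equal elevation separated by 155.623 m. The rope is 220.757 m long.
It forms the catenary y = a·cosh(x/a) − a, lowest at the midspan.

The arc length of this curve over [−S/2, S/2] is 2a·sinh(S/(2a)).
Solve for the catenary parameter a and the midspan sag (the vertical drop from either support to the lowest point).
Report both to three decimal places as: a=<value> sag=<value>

seed: a₀ = √(S³/(24(L−S))) = √(155.623³/(24·65.134)) = 49.102226
iter 1: u=1.584684  f(a)=+8.685e+00  f'(a)=-3.382e+00  a ← 49.102226 − (+8.685e+00/-3.382e+00) = 51.670282
iter 2: u=1.505924  f(a)=+7.278e-01  f'(a)=-2.837e+00  a ← 51.670282 − (+7.278e-01/-2.837e+00) = 51.926863
iter 3: u=1.498483  f(a)=+6.145e-03  f'(a)=-2.789e+00  a ← 51.926863 − (+6.145e-03/-2.789e+00) = 51.929067
iter 4: u=1.498419  f(a)=+4.463e-07  f'(a)=-2.789e+00  a ← 51.929067 − (+4.463e-07/-2.789e+00) = 51.929067
iter 5: u=1.498419  f(a)=+0.000e+00  f'(a)=-2.789e+00  a ← 51.929067 − (+0.000e+00/-2.789e+00) = 51.929067
converged: |Δa| < 1e-12 after 5 iterations
sag = a·(cosh(S/(2a)) − 1) = 51.929067·(cosh(1.498419) − 1) = 70.054708
T_max/T_min = cosh(S/(2a)) = 2.349046

a=51.929 sag=70.055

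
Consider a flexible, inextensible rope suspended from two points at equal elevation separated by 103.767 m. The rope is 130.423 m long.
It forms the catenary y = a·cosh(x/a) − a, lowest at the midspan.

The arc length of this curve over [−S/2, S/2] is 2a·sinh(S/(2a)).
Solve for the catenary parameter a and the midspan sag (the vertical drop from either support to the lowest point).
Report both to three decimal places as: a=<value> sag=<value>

seed: a₀ = √(S³/(24(L−S))) = √(103.767³/(24·26.656)) = 41.791290
iter 1: u=1.241491  f(a)=+2.131e+00  f'(a)=-1.483e+00  a ← 41.791290 − (+2.131e+00/-1.483e+00) = 43.228006
iter 2: u=1.200229  f(a)=+1.148e-01  f'(a)=-1.327e+00  a ← 43.228006 − (+1.148e-01/-1.327e+00) = 43.314514
iter 3: u=1.197832  f(a)=+3.754e-04  f'(a)=-1.319e+00  a ← 43.314514 − (+3.754e-04/-1.319e+00) = 43.314798
iter 4: u=1.197824  f(a)=+4.042e-09  f'(a)=-1.319e+00  a ← 43.314798 − (+4.042e-09/-1.319e+00) = 43.314798
iter 5: u=1.197824  f(a)=-2.842e-14  f'(a)=-1.319e+00  a ← 43.314798 − (-2.842e-14/-1.319e+00) = 43.314798
converged: |Δa| < 1e-12 after 5 iterations
sag = a·(cosh(S/(2a)) − 1) = 43.314798·(cosh(1.197824) − 1) = 34.971289
T_max/T_min = cosh(S/(2a)) = 1.807375

a=43.315 sag=34.971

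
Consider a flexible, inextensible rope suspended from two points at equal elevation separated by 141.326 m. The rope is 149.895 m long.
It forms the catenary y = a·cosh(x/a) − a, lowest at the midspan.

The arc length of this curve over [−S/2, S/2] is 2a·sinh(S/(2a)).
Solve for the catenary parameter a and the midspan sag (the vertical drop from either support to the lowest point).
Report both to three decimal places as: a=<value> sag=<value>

seed: a₀ = √(S³/(24(L−S))) = √(141.326³/(24·8.569)) = 117.155426
iter 1: u=0.603156  f(a)=+1.572e-01  f'(a)=-1.517e-01  a ← 117.155426 − (+1.572e-01/-1.517e-01) = 118.192019
iter 2: u=0.597866  f(a)=+2.111e-03  f'(a)=-1.476e-01  a ← 118.192019 − (+2.111e-03/-1.476e-01) = 118.206319
iter 3: u=0.597794  f(a)=+3.921e-07  f'(a)=-1.476e-01  a ← 118.206319 − (+3.921e-07/-1.476e-01) = 118.206322
iter 4: u=0.597794  f(a)=+5.684e-14  f'(a)=-1.476e-01  a ← 118.206322 − (+5.684e-14/-1.476e-01) = 118.206322
converged: |Δa| < 1e-12 after 4 iterations
sag = a·(cosh(S/(2a)) − 1) = 118.206322·(cosh(0.597794) − 1) = 21.757467
T_max/T_min = cosh(S/(2a)) = 1.184063

a=118.206 sag=21.757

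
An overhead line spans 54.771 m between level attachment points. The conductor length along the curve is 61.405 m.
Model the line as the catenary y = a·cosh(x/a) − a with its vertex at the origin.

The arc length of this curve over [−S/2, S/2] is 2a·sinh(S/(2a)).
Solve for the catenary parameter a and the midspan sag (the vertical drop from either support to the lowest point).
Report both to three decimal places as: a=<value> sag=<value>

seed: a₀ = √(S³/(24(L−S))) = √(54.771³/(24·6.634)) = 32.124224
iter 1: u=0.852488  f(a)=+2.453e-01  f'(a)=-4.438e-01  a ← 32.124224 − (+2.453e-01/-4.438e-01) = 32.676853
iter 2: u=0.838070  f(a)=+6.472e-03  f'(a)=-4.207e-01  a ← 32.676853 − (+6.472e-03/-4.207e-01) = 32.692238
iter 3: u=0.837676  f(a)=+4.778e-06  f'(a)=-4.201e-01  a ← 32.692238 − (+4.778e-06/-4.201e-01) = 32.692249
iter 4: u=0.837676  f(a)=+2.615e-12  f'(a)=-4.201e-01  a ← 32.692249 − (+2.615e-12/-4.201e-01) = 32.692249
converged: |Δa| < 1e-12 after 4 iterations
sag = a·(cosh(S/(2a)) − 1) = 32.692249·(cosh(0.837676) − 1) = 12.156682
T_max/T_min = cosh(S/(2a)) = 1.371852

a=32.692 sag=12.157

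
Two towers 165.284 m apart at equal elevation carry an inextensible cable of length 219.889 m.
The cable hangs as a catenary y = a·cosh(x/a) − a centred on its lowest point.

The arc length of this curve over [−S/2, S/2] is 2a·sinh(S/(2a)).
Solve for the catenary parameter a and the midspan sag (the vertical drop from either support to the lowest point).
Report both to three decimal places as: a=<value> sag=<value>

seed: a₀ = √(S³/(24(L−S))) = √(165.284³/(24·54.605)) = 58.698148
iter 1: u=1.407915  f(a)=+5.675e+00  f'(a)=-2.256e+00  a ← 58.698148 − (+5.675e+00/-2.256e+00) = 61.212989
iter 2: u=1.350073  f(a)=+3.851e-01  f'(a)=-1.960e+00  a ← 61.212989 − (+3.851e-01/-1.960e+00) = 61.409480
iter 3: u=1.345753  f(a)=+2.058e-03  f'(a)=-1.939e+00  a ← 61.409480 − (+2.058e-03/-1.939e+00) = 61.410541
iter 4: u=1.345730  f(a)=+5.952e-08  f'(a)=-1.939e+00  a ← 61.410541 − (+5.952e-08/-1.939e+00) = 61.410541
iter 5: u=1.345730  f(a)=+0.000e+00  f'(a)=-1.939e+00  a ← 61.410541 − (+0.000e+00/-1.939e+00) = 61.410541
converged: |Δa| < 1e-12 after 5 iterations
sag = a·(cosh(S/(2a)) − 1) = 61.410541·(cosh(1.345730) − 1) = 64.522170
T_max/T_min = cosh(S/(2a)) = 2.050669

a=61.411 sag=64.522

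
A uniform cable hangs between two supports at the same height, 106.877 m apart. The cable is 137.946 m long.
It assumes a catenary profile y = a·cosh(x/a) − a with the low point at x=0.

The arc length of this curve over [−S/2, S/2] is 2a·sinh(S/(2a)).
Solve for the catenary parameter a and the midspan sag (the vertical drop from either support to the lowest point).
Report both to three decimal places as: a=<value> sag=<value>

a=42.121 sag=38.696

seed: a₀ = √(S³/(24(L−S))) = √(106.877³/(24·31.069)) = 40.462911
iter 1: u=1.320679  f(a)=+2.825e+00  f'(a)=-1.821e+00  a ← 40.462911 − (+2.825e+00/-1.821e+00) = 42.014351
iter 2: u=1.271911  f(a)=+1.706e-01  f'(a)=-1.607e+00  a ← 42.014351 − (+1.706e-01/-1.607e+00) = 42.120513
iter 3: u=1.268705  f(a)=+7.106e-04  f'(a)=-1.594e+00  a ← 42.120513 − (+7.106e-04/-1.594e+00) = 42.120959
iter 4: u=1.268691  f(a)=+1.244e-08  f'(a)=-1.593e+00  a ← 42.120959 − (+1.244e-08/-1.593e+00) = 42.120959
iter 5: u=1.268691  f(a)=+0.000e+00  f'(a)=-1.593e+00  a ← 42.120959 − (+0.000e+00/-1.593e+00) = 42.120959
converged: |Δa| < 1e-12 after 5 iterations
sag = a·(cosh(S/(2a)) − 1) = 42.120959·(cosh(1.268691) − 1) = 38.696427
T_max/T_min = cosh(S/(2a)) = 1.918698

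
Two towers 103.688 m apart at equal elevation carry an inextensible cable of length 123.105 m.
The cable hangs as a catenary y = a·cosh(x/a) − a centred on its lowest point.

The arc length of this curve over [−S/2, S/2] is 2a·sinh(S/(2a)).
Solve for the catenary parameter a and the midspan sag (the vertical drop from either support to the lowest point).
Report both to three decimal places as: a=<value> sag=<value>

a=50.228 sag=29.217

seed: a₀ = √(S³/(24(L−S))) = √(103.688³/(24·19.417)) = 48.909820
iter 1: u=1.059992  f(a)=+1.120e+00  f'(a)=-8.869e-01  a ← 48.909820 − (+1.120e+00/-8.869e-01) = 50.173236
iter 2: u=1.033300  f(a)=+4.488e-02  f'(a)=-8.171e-01  a ← 50.173236 − (+4.488e-02/-8.171e-01) = 50.228167
iter 3: u=1.032170  f(a)=+7.868e-05  f'(a)=-8.142e-01  a ← 50.228167 − (+7.868e-05/-8.142e-01) = 50.228263
iter 4: u=1.032168  f(a)=+2.427e-10  f'(a)=-8.142e-01  a ← 50.228263 − (+2.427e-10/-8.142e-01) = 50.228263
iter 5: u=1.032168  f(a)=-1.421e-14  f'(a)=-8.142e-01  a ← 50.228263 − (-1.421e-14/-8.142e-01) = 50.228263
converged: |Δa| < 1e-12 after 5 iterations
sag = a·(cosh(S/(2a)) − 1) = 50.228263·(cosh(1.032168) − 1) = 29.217244
T_max/T_min = cosh(S/(2a)) = 1.581689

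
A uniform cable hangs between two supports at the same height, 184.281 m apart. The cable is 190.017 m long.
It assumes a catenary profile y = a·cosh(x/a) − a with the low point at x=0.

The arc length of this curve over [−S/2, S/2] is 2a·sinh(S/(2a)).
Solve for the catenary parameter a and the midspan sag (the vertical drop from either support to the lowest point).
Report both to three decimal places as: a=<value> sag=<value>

a=214.200 sag=20.125

seed: a₀ = √(S³/(24(L−S))) = √(184.281³/(24·5.736)) = 213.211511
iter 1: u=0.432155  f(a)=+5.380e-02  f'(a)=-5.482e-02  a ← 213.211511 − (+5.380e-02/-5.482e-02) = 214.192972
iter 2: u=0.430175  f(a)=+3.738e-04  f'(a)=-5.406e-02  a ← 214.192972 − (+3.738e-04/-5.406e-02) = 214.199886
iter 3: u=0.430161  f(a)=+1.832e-08  f'(a)=-5.405e-02  a ← 214.199886 − (+1.832e-08/-5.405e-02) = 214.199887
iter 4: u=0.430161  f(a)=+0.000e+00  f'(a)=-5.405e-02  a ← 214.199887 − (+0.000e+00/-5.405e-02) = 214.199887
converged: |Δa| < 1e-12 after 4 iterations
sag = a·(cosh(S/(2a)) − 1) = 214.199887·(cosh(0.430161) − 1) = 20.125115
T_max/T_min = cosh(S/(2a)) = 1.093955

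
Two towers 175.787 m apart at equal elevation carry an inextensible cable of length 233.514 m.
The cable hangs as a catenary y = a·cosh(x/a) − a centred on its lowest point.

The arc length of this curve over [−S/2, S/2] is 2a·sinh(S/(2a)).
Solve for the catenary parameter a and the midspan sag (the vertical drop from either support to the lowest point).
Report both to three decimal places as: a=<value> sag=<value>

seed: a₀ = √(S³/(24(L−S))) = √(175.787³/(24·57.727)) = 62.615956
iter 1: u=1.403692  f(a)=+5.961e+00  f'(a)=-2.234e+00  a ← 62.615956 − (+5.961e+00/-2.234e+00) = 65.284824
iter 2: u=1.346308  f(a)=+4.023e-01  f'(a)=-1.941e+00  a ← 65.284824 − (+4.023e-01/-1.941e+00) = 65.492053
iter 3: u=1.342048  f(a)=+2.126e-03  f'(a)=-1.921e+00  a ← 65.492053 − (+2.126e-03/-1.921e+00) = 65.493159
iter 4: u=1.342026  f(a)=+6.004e-08  f'(a)=-1.921e+00  a ← 65.493159 − (+6.004e-08/-1.921e+00) = 65.493159
iter 5: u=1.342026  f(a)=+2.842e-14  f'(a)=-1.921e+00  a ← 65.493159 − (+2.842e-14/-1.921e+00) = 65.493159
converged: |Δa| < 1e-12 after 5 iterations
sag = a·(cosh(S/(2a)) − 1) = 65.493159·(cosh(1.342026) − 1) = 68.378238
T_max/T_min = cosh(S/(2a)) = 2.044052

a=65.493 sag=68.378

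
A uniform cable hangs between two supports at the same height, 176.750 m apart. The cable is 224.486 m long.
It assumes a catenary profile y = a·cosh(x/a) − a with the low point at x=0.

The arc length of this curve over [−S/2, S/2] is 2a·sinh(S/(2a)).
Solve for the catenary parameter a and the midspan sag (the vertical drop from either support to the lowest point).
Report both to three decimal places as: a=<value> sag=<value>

seed: a₀ = √(S³/(24(L−S))) = √(176.750³/(24·47.736)) = 69.424139
iter 1: u=1.272972  f(a)=+4.020e+00  f'(a)=-1.611e+00  a ← 69.424139 − (+4.020e+00/-1.611e+00) = 71.919177
iter 2: u=1.228810  f(a)=+2.269e-01  f'(a)=-1.434e+00  a ← 71.919177 − (+2.269e-01/-1.434e+00) = 72.077391
iter 3: u=1.226113  f(a)=+8.184e-04  f'(a)=-1.424e+00  a ← 72.077391 − (+8.184e-04/-1.424e+00) = 72.077966
iter 4: u=1.226103  f(a)=+1.073e-08  f'(a)=-1.424e+00  a ← 72.077966 − (+1.073e-08/-1.424e+00) = 72.077966
iter 5: u=1.226103  f(a)=+0.000e+00  f'(a)=-1.424e+00  a ← 72.077966 − (+0.000e+00/-1.424e+00) = 72.077966
converged: |Δa| < 1e-12 after 5 iterations
sag = a·(cosh(S/(2a)) − 1) = 72.077966·(cosh(1.226103) − 1) = 61.315153
T_max/T_min = cosh(S/(2a)) = 1.850678

a=72.078 sag=61.315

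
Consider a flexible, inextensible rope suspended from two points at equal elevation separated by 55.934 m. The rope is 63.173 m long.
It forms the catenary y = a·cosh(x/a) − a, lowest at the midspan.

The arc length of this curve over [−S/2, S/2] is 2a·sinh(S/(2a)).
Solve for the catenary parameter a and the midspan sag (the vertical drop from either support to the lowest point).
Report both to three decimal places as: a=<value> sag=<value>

a=32.336 sag=12.867

seed: a₀ = √(S³/(24(L−S))) = √(55.934³/(24·7.239)) = 31.737222
iter 1: u=0.881205  f(a)=+2.863e-01  f'(a)=-4.926e-01  a ← 31.737222 − (+2.863e-01/-4.926e-01) = 32.318450
iter 2: u=0.865357  f(a)=+8.055e-03  f'(a)=-4.652e-01  a ← 32.318450 − (+8.055e-03/-4.652e-01) = 32.335763
iter 3: u=0.864894  f(a)=+6.784e-06  f'(a)=-4.645e-01  a ← 32.335763 − (+6.784e-06/-4.645e-01) = 32.335777
iter 4: u=0.864893  f(a)=+4.832e-12  f'(a)=-4.645e-01  a ← 32.335777 − (+4.832e-12/-4.645e-01) = 32.335777
converged: |Δa| < 1e-12 after 4 iterations
sag = a·(cosh(S/(2a)) − 1) = 32.335777·(cosh(0.864893) − 1) = 12.867204
T_max/T_min = cosh(S/(2a)) = 1.397925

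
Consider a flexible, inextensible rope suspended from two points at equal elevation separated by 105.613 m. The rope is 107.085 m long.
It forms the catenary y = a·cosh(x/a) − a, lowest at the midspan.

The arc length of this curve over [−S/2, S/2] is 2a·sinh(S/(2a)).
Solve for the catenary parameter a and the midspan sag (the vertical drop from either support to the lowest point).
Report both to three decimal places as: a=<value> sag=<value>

seed: a₀ = √(S³/(24(L−S))) = √(105.613³/(24·1.472)) = 182.606631
iter 1: u=0.289182  f(a)=+6.167e-03  f'(a)=-1.626e-02  a ← 182.606631 − (+6.167e-03/-1.626e-02) = 182.985977
iter 2: u=0.288582  f(a)=+1.927e-05  f'(a)=-1.616e-02  a ← 182.985977 − (+1.927e-05/-1.616e-02) = 182.987169
iter 3: u=0.288580  f(a)=+1.894e-10  f'(a)=-1.616e-02  a ← 182.987169 − (+1.894e-10/-1.616e-02) = 182.987169
iter 4: u=0.288580  f(a)=+2.842e-14  f'(a)=-1.616e-02  a ← 182.987169 − (+2.842e-14/-1.616e-02) = 182.987169
converged: |Δa| < 1e-12 after 4 iterations
sag = a·(cosh(S/(2a)) − 1) = 182.987169·(cosh(0.288580) − 1) = 7.672484
T_max/T_min = cosh(S/(2a)) = 1.041929

a=182.987 sag=7.672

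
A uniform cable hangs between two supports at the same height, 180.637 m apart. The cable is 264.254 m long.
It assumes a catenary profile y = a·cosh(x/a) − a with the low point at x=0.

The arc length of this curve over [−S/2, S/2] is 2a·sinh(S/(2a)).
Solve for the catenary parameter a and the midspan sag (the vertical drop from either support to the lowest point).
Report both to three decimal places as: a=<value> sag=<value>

a=57.617 sag=86.526

seed: a₀ = √(S³/(24(L−S))) = √(180.637³/(24·83.617)) = 54.194742
iter 1: u=1.666555  f(a)=+1.241e+01  f'(a)=-4.032e+00  a ← 54.194742 − (+1.241e+01/-4.032e+00) = 57.272376
iter 2: u=1.576999  f(a)=+1.136e+00  f'(a)=-3.325e+00  a ← 57.272376 − (+1.136e+00/-3.325e+00) = 57.613887
iter 3: u=1.567652  f(a)=+1.162e-02  f'(a)=-3.258e+00  a ← 57.613887 − (+1.162e-02/-3.258e+00) = 57.617455
iter 4: u=1.567554  f(a)=+1.246e-06  f'(a)=-3.257e+00  a ← 57.617455 − (+1.246e-06/-3.257e+00) = 57.617455
iter 5: u=1.567554  f(a)=+5.684e-14  f'(a)=-3.257e+00  a ← 57.617455 − (+5.684e-14/-3.257e+00) = 57.617455
converged: |Δa| < 1e-12 after 5 iterations
sag = a·(cosh(S/(2a)) − 1) = 57.617455·(cosh(1.567554) − 1) = 86.525929
T_max/T_min = cosh(S/(2a)) = 2.501731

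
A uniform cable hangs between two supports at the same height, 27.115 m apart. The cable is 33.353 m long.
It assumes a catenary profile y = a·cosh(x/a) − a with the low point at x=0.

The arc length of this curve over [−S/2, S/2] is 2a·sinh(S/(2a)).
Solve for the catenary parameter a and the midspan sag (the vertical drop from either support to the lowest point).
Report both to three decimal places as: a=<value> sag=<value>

seed: a₀ = √(S³/(24(L−S))) = √(27.115³/(24·6.238)) = 11.539477
iter 1: u=1.174880  f(a)=+4.450e-01  f'(a)=-1.238e+00  a ← 11.539477 − (+4.450e-01/-1.238e+00) = 11.898906
iter 2: u=1.139390  f(a)=+2.164e-02  f'(a)=-1.120e+00  a ← 11.898906 − (+2.164e-02/-1.120e+00) = 11.918219
iter 3: u=1.137544  f(a)=+5.694e-05  f'(a)=-1.114e+00  a ← 11.918219 − (+5.694e-05/-1.114e+00) = 11.918270
iter 4: u=1.137539  f(a)=+3.967e-10  f'(a)=-1.114e+00  a ← 11.918270 − (+3.967e-10/-1.114e+00) = 11.918270
iter 5: u=1.137539  f(a)=+0.000e+00  f'(a)=-1.114e+00  a ← 11.918270 − (+0.000e+00/-1.114e+00) = 11.918270
converged: |Δa| < 1e-12 after 5 iterations
sag = a·(cosh(S/(2a)) − 1) = 11.918270·(cosh(1.137539) − 1) = 8.579310
T_max/T_min = cosh(S/(2a)) = 1.719845

a=11.918 sag=8.579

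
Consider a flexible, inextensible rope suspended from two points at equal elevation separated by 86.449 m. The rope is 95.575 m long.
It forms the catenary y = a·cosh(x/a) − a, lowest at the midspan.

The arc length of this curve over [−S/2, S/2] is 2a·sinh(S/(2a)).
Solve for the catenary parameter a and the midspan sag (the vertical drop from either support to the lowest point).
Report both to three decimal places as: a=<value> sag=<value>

a=55.152 sag=17.823

seed: a₀ = √(S³/(24(L−S))) = √(86.449³/(24·9.126)) = 54.311789
iter 1: u=0.795859  f(a)=+2.934e-01  f'(a)=-3.578e-01  a ← 54.311789 − (+2.934e-01/-3.578e-01) = 55.131763
iter 2: u=0.784022  f(a)=+6.777e-03  f'(a)=-3.415e-01  a ← 55.131763 − (+6.777e-03/-3.415e-01) = 55.151609
iter 3: u=0.783740  f(a)=+3.805e-06  f'(a)=-3.411e-01  a ← 55.151609 − (+3.805e-06/-3.411e-01) = 55.151620
iter 4: u=0.783739  f(a)=+1.208e-12  f'(a)=-3.411e-01  a ← 55.151620 − (+1.208e-12/-3.411e-01) = 55.151620
converged: |Δa| < 1e-12 after 4 iterations
sag = a·(cosh(S/(2a)) − 1) = 55.151620·(cosh(0.783739) − 1) = 17.823351
T_max/T_min = cosh(S/(2a)) = 1.323170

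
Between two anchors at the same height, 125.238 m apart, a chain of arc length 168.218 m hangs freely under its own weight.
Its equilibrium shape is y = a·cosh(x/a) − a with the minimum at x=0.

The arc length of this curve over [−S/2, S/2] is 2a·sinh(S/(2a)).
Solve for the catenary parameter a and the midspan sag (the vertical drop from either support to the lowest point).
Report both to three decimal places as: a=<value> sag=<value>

seed: a₀ = √(S³/(24(L−S))) = √(125.238³/(24·42.980)) = 43.638052
iter 1: u=1.434963  f(a)=+4.648e+00  f'(a)=-2.406e+00  a ← 43.638052 − (+4.648e+00/-2.406e+00) = 45.569661
iter 2: u=1.374138  f(a)=+3.264e-01  f'(a)=-2.079e+00  a ← 45.569661 − (+3.264e-01/-2.079e+00) = 45.726664
iter 3: u=1.369420  f(a)=+1.879e-03  f'(a)=-2.055e+00  a ← 45.726664 − (+1.879e-03/-2.055e+00) = 45.727578
iter 4: u=1.369392  f(a)=+6.305e-08  f'(a)=-2.055e+00  a ← 45.727578 − (+6.305e-08/-2.055e+00) = 45.727578
iter 5: u=1.369392  f(a)=+2.842e-14  f'(a)=-2.055e+00  a ← 45.727578 − (+2.842e-14/-2.055e+00) = 45.727578
converged: |Δa| < 1e-12 after 5 iterations
sag = a·(cosh(S/(2a)) − 1) = 45.727578·(cosh(1.369392) − 1) = 50.008179
T_max/T_min = cosh(S/(2a)) = 2.093611

a=45.728 sag=50.008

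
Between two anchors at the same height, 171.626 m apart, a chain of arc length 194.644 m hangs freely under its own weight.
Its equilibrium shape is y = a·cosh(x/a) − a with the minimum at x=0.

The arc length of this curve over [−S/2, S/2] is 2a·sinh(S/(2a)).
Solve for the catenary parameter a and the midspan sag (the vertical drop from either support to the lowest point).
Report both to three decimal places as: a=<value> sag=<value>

a=97.529 sag=40.252

seed: a₀ = √(S³/(24(L−S))) = √(171.626³/(24·23.018)) = 95.661064
iter 1: u=0.897053  f(a)=+9.441e-01  f'(a)=-5.211e-01  a ← 95.661064 − (+9.441e-01/-5.211e-01) = 97.472778
iter 2: u=0.880379  f(a)=+2.749e-02  f'(a)=-4.912e-01  a ← 97.472778 − (+2.749e-02/-4.912e-01) = 97.528743
iter 3: u=0.879874  f(a)=+2.485e-05  f'(a)=-4.903e-01  a ← 97.528743 − (+2.485e-05/-4.903e-01) = 97.528794
iter 4: u=0.879873  f(a)=+2.032e-11  f'(a)=-4.903e-01  a ← 97.528794 − (+2.032e-11/-4.903e-01) = 97.528794
converged: |Δa| < 1e-12 after 4 iterations
sag = a·(cosh(S/(2a)) − 1) = 97.528794·(cosh(0.879873) − 1) = 40.251601
T_max/T_min = cosh(S/(2a)) = 1.412715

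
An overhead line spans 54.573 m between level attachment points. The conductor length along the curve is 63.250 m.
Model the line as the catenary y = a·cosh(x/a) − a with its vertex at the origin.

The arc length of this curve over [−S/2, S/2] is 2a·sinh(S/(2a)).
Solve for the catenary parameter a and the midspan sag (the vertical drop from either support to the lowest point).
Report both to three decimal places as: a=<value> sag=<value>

a=28.580 sag=14.046

seed: a₀ = √(S³/(24(L−S))) = √(54.573³/(24·8.677)) = 27.936778
iter 1: u=0.976723  f(a)=+4.234e-01  f'(a)=-6.825e-01  a ← 27.936778 − (+4.234e-01/-6.825e-01) = 28.557162
iter 2: u=0.955505  f(a)=+1.451e-02  f'(a)=-6.364e-01  a ← 28.557162 − (+1.451e-02/-6.364e-01) = 28.579969
iter 3: u=0.954742  f(a)=+1.840e-05  f'(a)=-6.348e-01  a ← 28.579969 − (+1.840e-05/-6.348e-01) = 28.579998
iter 4: u=0.954741  f(a)=+2.963e-11  f'(a)=-6.348e-01  a ← 28.579998 − (+2.963e-11/-6.348e-01) = 28.579998
iter 5: u=0.954741  f(a)=+0.000e+00  f'(a)=-6.348e-01  a ← 28.579998 − (+0.000e+00/-6.348e-01) = 28.579998
converged: |Δa| < 1e-12 after 5 iterations
sag = a·(cosh(S/(2a)) − 1) = 28.579998·(cosh(0.954741) − 1) = 14.045780
T_max/T_min = cosh(S/(2a)) = 1.491455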